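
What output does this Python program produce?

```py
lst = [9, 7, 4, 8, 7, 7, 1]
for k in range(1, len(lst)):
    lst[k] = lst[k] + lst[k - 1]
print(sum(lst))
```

193

k=1: lst[1] = 7+9 = 16 → [9, 16, 4, 8, 7, 7, 1]
k=2: lst[2] = 4+16 = 20 → [9, 16, 20, 8, 7, 7, 1]
k=3: lst[3] = 8+20 = 28 → [9, 16, 20, 28, 7, 7, 1]
k=4: lst[4] = 7+28 = 35 → [9, 16, 20, 28, 35, 7, 1]
k=5: lst[5] = 7+35 = 42 → [9, 16, 20, 28, 35, 42, 1]
k=6: lst[6] = 1+42 = 43 → [9, 16, 20, 28, 35, 42, 43]
sum = 193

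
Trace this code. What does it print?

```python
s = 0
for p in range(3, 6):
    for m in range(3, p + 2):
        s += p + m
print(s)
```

75

p=3,m=3: s = 0+6 = 6
p=3,m=4: s = 6+7 = 13
p=4,m=3: s = 13+7 = 20
p=4,m=4: s = 20+8 = 28
p=4,m=5: s = 28+9 = 37
p=5,m=3: s = 37+8 = 45
p=5,m=4: s = 45+9 = 54
p=5,m=5: s = 54+10 = 64
p=5,m=6: s = 64+11 = 75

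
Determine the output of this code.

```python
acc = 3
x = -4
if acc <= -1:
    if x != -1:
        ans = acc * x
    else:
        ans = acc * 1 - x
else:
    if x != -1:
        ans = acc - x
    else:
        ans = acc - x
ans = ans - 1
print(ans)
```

6

acc=3, x=-4
acc <= -1 is False; x != -1 is True
→ ans = acc - x = 7
ans = 7-1 = 6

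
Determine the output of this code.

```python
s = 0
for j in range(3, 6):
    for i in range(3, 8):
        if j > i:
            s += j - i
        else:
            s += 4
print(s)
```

52

j=3,i=3: not 3>3, s = 0+4 = 4
j=3,i=4: not 3>4, s = 4+4 = 8
j=3,i=5: not 3>5, s = 8+4 = 12
j=3,i=6: not 3>6, s = 12+4 = 16
j=3,i=7: not 3>7, s = 16+4 = 20
j=4,i=3: 4>3, s = 20+1 = 21
j=4,i=4: not 4>4, s = 21+4 = 25
j=4,i=5: not 4>5, s = 25+4 = 29
j=4,i=6: not 4>6, s = 29+4 = 33
j=4,i=7: not 4>7, s = 33+4 = 37
j=5,i=3: 5>3, s = 37+2 = 39
j=5,i=4: 5>4, s = 39+1 = 40
j=5,i=5: not 5>5, s = 40+4 = 44
j=5,i=6: not 5>6, s = 44+4 = 48
j=5,i=7: not 5>7, s = 48+4 = 52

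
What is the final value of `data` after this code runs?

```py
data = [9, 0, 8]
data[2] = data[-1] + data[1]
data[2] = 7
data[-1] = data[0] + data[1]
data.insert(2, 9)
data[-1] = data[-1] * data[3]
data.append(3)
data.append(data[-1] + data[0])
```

data[2] = data[-1]+data[1] = 8+0 = 8 → [9, 0, 8]
data[2] = 7 → [9, 0, 7]
data[-1] = data[0]+data[1] = 9+0 = 9 → [9, 0, 9]
insert 9 at 2 → [9, 0, 9, 9]
data[-1] = data[-1]*data[3] = 9*9 = 81 → [9, 0, 9, 81]
append 3 → [9, 0, 9, 81, 3]
append data[-1]+data[0] = 3+9 = 12 → [9, 0, 9, 81, 3, 12]

[9, 0, 9, 81, 3, 12]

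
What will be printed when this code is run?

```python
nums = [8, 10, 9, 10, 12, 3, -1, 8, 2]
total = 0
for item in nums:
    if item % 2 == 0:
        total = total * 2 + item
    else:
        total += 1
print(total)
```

586

item=8: even, total = 0*2+8 = 8
item=10: even, total = 8*2+10 = 26
item=9: not even, total = 26+1 = 27
item=10: even, total = 27*2+10 = 64
item=12: even, total = 64*2+12 = 140
item=3: not even, total = 140+1 = 141
item=-1: not even, total = 141+1 = 142
item=8: even, total = 142*2+8 = 292
item=2: even, total = 292*2+2 = 586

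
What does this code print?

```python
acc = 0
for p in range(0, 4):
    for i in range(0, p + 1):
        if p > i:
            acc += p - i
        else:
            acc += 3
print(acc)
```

22

p=0,i=0: not 0>0, acc = 0+3 = 3
p=1,i=0: 1>0, acc = 3+1 = 4
p=1,i=1: not 1>1, acc = 4+3 = 7
p=2,i=0: 2>0, acc = 7+2 = 9
p=2,i=1: 2>1, acc = 9+1 = 10
p=2,i=2: not 2>2, acc = 10+3 = 13
p=3,i=0: 3>0, acc = 13+3 = 16
p=3,i=1: 3>1, acc = 16+2 = 18
p=3,i=2: 3>2, acc = 18+1 = 19
p=3,i=3: not 3>3, acc = 19+3 = 22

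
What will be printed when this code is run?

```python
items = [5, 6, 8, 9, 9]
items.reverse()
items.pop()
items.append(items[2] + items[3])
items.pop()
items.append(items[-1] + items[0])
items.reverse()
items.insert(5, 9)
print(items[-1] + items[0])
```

reverse → [9, 9, 8, 6, 5]
pop() removes 5 → [9, 9, 8, 6]
append items[2]+items[3] = 8+6 = 14 → [9, 9, 8, 6, 14]
pop() removes 14 → [9, 9, 8, 6]
append items[-1]+items[0] = 6+9 = 15 → [9, 9, 8, 6, 15]
reverse → [15, 6, 8, 9, 9]
insert 9 at 5 → [15, 6, 8, 9, 9, 9]
items[-1]+items[0] = 9+15 = 24

24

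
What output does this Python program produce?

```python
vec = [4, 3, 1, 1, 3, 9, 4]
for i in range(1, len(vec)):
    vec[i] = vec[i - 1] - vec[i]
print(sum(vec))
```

i=1: vec[1] = 4-3 = 1 → [4, 1, 1, 1, 3, 9, 4]
i=2: vec[2] = 1-1 = 0 → [4, 1, 0, 1, 3, 9, 4]
i=3: vec[3] = 0-1 = -1 → [4, 1, 0, -1, 3, 9, 4]
i=4: vec[4] = (-1)-3 = -4 → [4, 1, 0, -1, -4, 9, 4]
i=5: vec[5] = (-4)-9 = -13 → [4, 1, 0, -1, -4, -13, 4]
i=6: vec[6] = (-13)-4 = -17 → [4, 1, 0, -1, -4, -13, -17]
sum = -30

-30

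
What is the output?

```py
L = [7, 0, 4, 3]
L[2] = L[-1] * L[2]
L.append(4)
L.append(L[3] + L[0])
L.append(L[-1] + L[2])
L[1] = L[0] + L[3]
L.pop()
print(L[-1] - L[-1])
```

0

L[2] = L[-1]*L[2] = 3*4 = 12 → [7, 0, 12, 3]
append 4 → [7, 0, 12, 3, 4]
append L[3]+L[0] = 3+7 = 10 → [7, 0, 12, 3, 4, 10]
append L[-1]+L[2] = 10+12 = 22 → [7, 0, 12, 3, 4, 10, 22]
L[1] = L[0]+L[3] = 7+3 = 10 → [7, 10, 12, 3, 4, 10, 22]
pop() removes 22 → [7, 10, 12, 3, 4, 10]
L[-1]-L[-1] = 10-10 = 0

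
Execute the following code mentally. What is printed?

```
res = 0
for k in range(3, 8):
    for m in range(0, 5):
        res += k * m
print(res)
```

250

k=3,m=0: res = 0+0 = 0
k=3,m=1: res = 0+3 = 3
k=3,m=2: res = 3+6 = 9
k=3,m=3: res = 9+9 = 18
k=3,m=4: res = 18+12 = 30
k=4,m=0: res = 30+0 = 30
k=4,m=1: res = 30+4 = 34
k=4,m=2: res = 34+8 = 42
k=4,m=3: res = 42+12 = 54
k=4,m=4: res = 54+16 = 70
k=5,m=0: res = 70+0 = 70
k=5,m=1: res = 70+5 = 75
k=5,m=2: res = 75+10 = 85
k=5,m=3: res = 85+15 = 100
k=5,m=4: res = 100+20 = 120
k=6,m=0: res = 120+0 = 120
k=6,m=1: res = 120+6 = 126
k=6,m=2: res = 126+12 = 138
k=6,m=3: res = 138+18 = 156
k=6,m=4: res = 156+24 = 180
k=7,m=0: res = 180+0 = 180
k=7,m=1: res = 180+7 = 187
k=7,m=2: res = 187+14 = 201
k=7,m=3: res = 201+21 = 222
k=7,m=4: res = 222+28 = 250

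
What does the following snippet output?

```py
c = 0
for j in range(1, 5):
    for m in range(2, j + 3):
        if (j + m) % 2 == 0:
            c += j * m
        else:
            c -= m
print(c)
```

68

j=1,m=2: odd sum, c = 0-2 = -2
j=1,m=3: even sum, c = (-2)+3 = 1
j=2,m=2: even sum, c = 1+4 = 5
j=2,m=3: odd sum, c = 5-3 = 2
j=2,m=4: even sum, c = 2+8 = 10
j=3,m=2: odd sum, c = 10-2 = 8
j=3,m=3: even sum, c = 8+9 = 17
j=3,m=4: odd sum, c = 17-4 = 13
j=3,m=5: even sum, c = 13+15 = 28
j=4,m=2: even sum, c = 28+8 = 36
j=4,m=3: odd sum, c = 36-3 = 33
j=4,m=4: even sum, c = 33+16 = 49
j=4,m=5: odd sum, c = 49-5 = 44
j=4,m=6: even sum, c = 44+24 = 68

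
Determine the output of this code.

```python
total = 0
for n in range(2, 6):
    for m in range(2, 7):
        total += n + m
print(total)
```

n=2,m=2: total = 0+4 = 4
n=2,m=3: total = 4+5 = 9
n=2,m=4: total = 9+6 = 15
n=2,m=5: total = 15+7 = 22
n=2,m=6: total = 22+8 = 30
n=3,m=2: total = 30+5 = 35
n=3,m=3: total = 35+6 = 41
n=3,m=4: total = 41+7 = 48
n=3,m=5: total = 48+8 = 56
n=3,m=6: total = 56+9 = 65
n=4,m=2: total = 65+6 = 71
n=4,m=3: total = 71+7 = 78
n=4,m=4: total = 78+8 = 86
n=4,m=5: total = 86+9 = 95
n=4,m=6: total = 95+10 = 105
n=5,m=2: total = 105+7 = 112
n=5,m=3: total = 112+8 = 120
n=5,m=4: total = 120+9 = 129
n=5,m=5: total = 129+10 = 139
n=5,m=6: total = 139+11 = 150

150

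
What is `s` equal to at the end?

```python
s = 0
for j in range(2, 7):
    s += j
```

20

j=2: s = 0+2 = 2
j=3: s = 2+3 = 5
j=4: s = 5+4 = 9
j=5: s = 9+5 = 14
j=6: s = 14+6 = 20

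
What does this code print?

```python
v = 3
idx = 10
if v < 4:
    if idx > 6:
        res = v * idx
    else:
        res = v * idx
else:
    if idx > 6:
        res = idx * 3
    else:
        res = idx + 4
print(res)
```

30

v=3, idx=10
v < 4 is True; idx > 6 is True
→ res = v * idx = 30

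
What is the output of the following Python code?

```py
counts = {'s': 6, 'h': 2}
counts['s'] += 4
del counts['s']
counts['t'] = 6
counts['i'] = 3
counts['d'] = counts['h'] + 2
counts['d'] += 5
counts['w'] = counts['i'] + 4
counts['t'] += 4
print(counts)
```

{'h': 2, 't': 10, 'i': 3, 'd': 9, 'w': 7}

counts['s'] = 6+4 = 10 → {'s': 10, 'h': 2}
del 's' → {'h': 2}
counts['t'] = 6 → {'h': 2, 't': 6}
counts['i'] = 3 → {'h': 2, 't': 6, 'i': 3}
counts['d'] = counts['h']+2 = 4 → {'h': 2, 't': 6, 'i': 3, 'd': 4}
counts['d'] = 4+5 = 9 → {'h': 2, 't': 6, 'i': 3, 'd': 9}
counts['w'] = counts['i']+4 = 7 → {'h': 2, 't': 6, 'i': 3, 'd': 9, 'w': 7}
counts['t'] = 6+4 = 10 → {'h': 2, 't': 10, 'i': 3, 'd': 9, 'w': 7}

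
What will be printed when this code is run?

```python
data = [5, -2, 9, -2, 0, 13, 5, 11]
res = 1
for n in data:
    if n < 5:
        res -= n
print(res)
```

5

n=5: not <5
n=-2: <5, res = 1-(-2) = 3
n=9: not <5
n=-2: <5, res = 3-(-2) = 5
n=0: <5, res = 5-0 = 5
n=13: not <5
n=5: not <5
n=11: not <5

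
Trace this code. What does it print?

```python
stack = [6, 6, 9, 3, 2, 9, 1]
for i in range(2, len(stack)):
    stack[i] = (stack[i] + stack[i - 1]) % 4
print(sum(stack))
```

20

i=2: stack[2] = (9+6)%4 = 3 → [6, 6, 3, 3, 2, 9, 1]
i=3: stack[3] = (3+3)%4 = 2 → [6, 6, 3, 2, 2, 9, 1]
i=4: stack[4] = (2+2)%4 = 0 → [6, 6, 3, 2, 0, 9, 1]
i=5: stack[5] = (9+0)%4 = 1 → [6, 6, 3, 2, 0, 1, 1]
i=6: stack[6] = (1+1)%4 = 2 → [6, 6, 3, 2, 0, 1, 2]
sum = 20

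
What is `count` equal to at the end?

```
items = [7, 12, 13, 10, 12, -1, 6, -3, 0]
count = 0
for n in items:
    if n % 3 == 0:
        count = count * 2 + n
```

n=7: not %3==0
n=12: %3==0, count = 0*2+12 = 12
n=13: not %3==0
n=10: not %3==0
n=12: %3==0, count = 12*2+12 = 36
n=-1: not %3==0
n=6: %3==0, count = 36*2+6 = 78
n=-3: %3==0, count = 78*2+(-3) = 153
n=0: %3==0, count = 153*2+0 = 306

306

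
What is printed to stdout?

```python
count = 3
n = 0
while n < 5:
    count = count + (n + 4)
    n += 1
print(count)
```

n=0: count = 3+4 = 7
n=1: count = 7+5 = 12
n=2: count = 12+6 = 18
n=3: count = 18+7 = 25
n=4: count = 25+8 = 33

33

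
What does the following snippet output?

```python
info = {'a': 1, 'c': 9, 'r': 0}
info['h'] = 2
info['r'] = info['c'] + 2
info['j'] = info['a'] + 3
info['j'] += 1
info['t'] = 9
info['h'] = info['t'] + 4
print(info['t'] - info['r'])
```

-2

info['h'] = 2 → {'a': 1, 'c': 9, 'r': 0, 'h': 2}
info['r'] = info['c']+2 = 11 → {'a': 1, 'c': 9, 'r': 11, 'h': 2}
info['j'] = info['a']+3 = 4 → {'a': 1, 'c': 9, 'r': 11, 'h': 2, 'j': 4}
info['j'] = 4+1 = 5 → {'a': 1, 'c': 9, 'r': 11, 'h': 2, 'j': 5}
info['t'] = 9 → {'a': 1, 'c': 9, 'r': 11, 'h': 2, 'j': 5, 't': 9}
info['h'] = info['t']+4 = 13 → {'a': 1, 'c': 9, 'r': 11, 'h': 13, 'j': 5, 't': 9}
info['t']-info['r'] = 9-11 = -2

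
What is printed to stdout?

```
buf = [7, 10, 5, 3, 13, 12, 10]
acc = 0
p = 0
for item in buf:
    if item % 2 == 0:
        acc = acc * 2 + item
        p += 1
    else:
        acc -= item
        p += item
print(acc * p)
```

-2046

item=7: not even, acc = 0-7 = -7; p=7
item=10: even, acc = (-7)*2+10 = -4; p=8
item=5: not even, acc = (-4)-5 = -9; p=13
item=3: not even, acc = (-9)-3 = -12; p=16
item=13: not even, acc = (-12)-13 = -25; p=29
item=12: even, acc = (-25)*2+12 = -38; p=30
item=10: even, acc = (-38)*2+10 = -66; p=31
acc*p = (-66)*31 = -2046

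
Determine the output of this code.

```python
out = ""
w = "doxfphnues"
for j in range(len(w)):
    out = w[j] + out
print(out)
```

seunhpfxod

j=0: prepend 'd' → 'd'
j=1: prepend 'o' → 'od'
j=2: prepend 'x' → 'xod'
j=3: prepend 'f' → 'fxod'
j=4: prepend 'p' → 'pfxod'
j=5: prepend 'h' → 'hpfxod'
j=6: prepend 'n' → 'nhpfxod'
j=7: prepend 'u' → 'unhpfxod'
j=8: prepend 'e' → 'eunhpfxod'
j=9: prepend 's' → 'seunhpfxod'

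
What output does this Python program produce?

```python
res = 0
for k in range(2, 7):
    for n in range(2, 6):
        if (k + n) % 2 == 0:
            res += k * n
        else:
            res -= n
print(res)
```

k=2,n=2: even sum, res = 0+4 = 4
k=2,n=3: odd sum, res = 4-3 = 1
k=2,n=4: even sum, res = 1+8 = 9
k=2,n=5: odd sum, res = 9-5 = 4
k=3,n=2: odd sum, res = 4-2 = 2
k=3,n=3: even sum, res = 2+9 = 11
k=3,n=4: odd sum, res = 11-4 = 7
k=3,n=5: even sum, res = 7+15 = 22
k=4,n=2: even sum, res = 22+8 = 30
k=4,n=3: odd sum, res = 30-3 = 27
k=4,n=4: even sum, res = 27+16 = 43
k=4,n=5: odd sum, res = 43-5 = 38
k=5,n=2: odd sum, res = 38-2 = 36
k=5,n=3: even sum, res = 36+15 = 51
k=5,n=4: odd sum, res = 51-4 = 47
k=5,n=5: even sum, res = 47+25 = 72
k=6,n=2: even sum, res = 72+12 = 84
k=6,n=3: odd sum, res = 84-3 = 81
k=6,n=4: even sum, res = 81+24 = 105
k=6,n=5: odd sum, res = 105-5 = 100

100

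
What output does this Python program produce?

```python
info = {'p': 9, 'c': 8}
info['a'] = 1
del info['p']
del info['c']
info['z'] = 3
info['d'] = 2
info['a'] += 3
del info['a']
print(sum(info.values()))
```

info['a'] = 1 → {'p': 9, 'c': 8, 'a': 1}
del 'p' → {'c': 8, 'a': 1}
del 'c' → {'a': 1}
info['z'] = 3 → {'a': 1, 'z': 3}
info['d'] = 2 → {'a': 1, 'z': 3, 'd': 2}
info['a'] = 1+3 = 4 → {'a': 4, 'z': 3, 'd': 2}
del 'a' → {'z': 3, 'd': 2}
sum of values = 5

5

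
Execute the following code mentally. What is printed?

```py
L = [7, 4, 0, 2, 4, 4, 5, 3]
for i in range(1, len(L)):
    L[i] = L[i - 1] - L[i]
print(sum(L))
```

i=1: L[1] = 7-4 = 3 → [7, 3, 0, 2, 4, 4, 5, 3]
i=2: L[2] = 3-0 = 3 → [7, 3, 3, 2, 4, 4, 5, 3]
i=3: L[3] = 3-2 = 1 → [7, 3, 3, 1, 4, 4, 5, 3]
i=4: L[4] = 1-4 = -3 → [7, 3, 3, 1, -3, 4, 5, 3]
i=5: L[5] = (-3)-4 = -7 → [7, 3, 3, 1, -3, -7, 5, 3]
i=6: L[6] = (-7)-5 = -12 → [7, 3, 3, 1, -3, -7, -12, 3]
i=7: L[7] = (-12)-3 = -15 → [7, 3, 3, 1, -3, -7, -12, -15]
sum = -23

-23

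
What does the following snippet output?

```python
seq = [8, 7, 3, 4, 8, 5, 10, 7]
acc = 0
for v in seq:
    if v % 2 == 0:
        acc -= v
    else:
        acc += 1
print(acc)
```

v=8: even, acc = 0-8 = -8
v=7: not even, acc = (-8)+1 = -7
v=3: not even, acc = (-7)+1 = -6
v=4: even, acc = (-6)-4 = -10
v=8: even, acc = (-10)-8 = -18
v=5: not even, acc = (-18)+1 = -17
v=10: even, acc = (-17)-10 = -27
v=7: not even, acc = (-27)+1 = -26

-26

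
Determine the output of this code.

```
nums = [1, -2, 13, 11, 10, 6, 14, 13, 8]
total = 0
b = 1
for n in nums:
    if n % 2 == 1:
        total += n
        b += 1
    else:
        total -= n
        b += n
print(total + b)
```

43

n=1: odd, total = 0+1 = 1; b=2
n=-2: not odd, total = 1-(-2) = 3; b=0
n=13: odd, total = 3+13 = 16; b=1
n=11: odd, total = 16+11 = 27; b=2
n=10: not odd, total = 27-10 = 17; b=12
n=6: not odd, total = 17-6 = 11; b=18
n=14: not odd, total = 11-14 = -3; b=32
n=13: odd, total = (-3)+13 = 10; b=33
n=8: not odd, total = 10-8 = 2; b=41
total+b = 2+41 = 43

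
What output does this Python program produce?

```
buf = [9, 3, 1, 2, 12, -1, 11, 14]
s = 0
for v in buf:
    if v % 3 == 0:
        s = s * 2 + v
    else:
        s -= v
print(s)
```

24

v=9: %3==0, s = 0*2+9 = 9
v=3: %3==0, s = 9*2+3 = 21
v=1: not %3==0, s = 21-1 = 20
v=2: not %3==0, s = 20-2 = 18
v=12: %3==0, s = 18*2+12 = 48
v=-1: not %3==0, s = 48-(-1) = 49
v=11: not %3==0, s = 49-11 = 38
v=14: not %3==0, s = 38-14 = 24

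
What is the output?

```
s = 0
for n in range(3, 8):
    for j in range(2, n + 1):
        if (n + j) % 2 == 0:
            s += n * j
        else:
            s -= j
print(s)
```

n=3,j=2: odd sum, s = 0-2 = -2
n=3,j=3: even sum, s = (-2)+9 = 7
n=4,j=2: even sum, s = 7+8 = 15
n=4,j=3: odd sum, s = 15-3 = 12
n=4,j=4: even sum, s = 12+16 = 28
n=5,j=2: odd sum, s = 28-2 = 26
n=5,j=3: even sum, s = 26+15 = 41
n=5,j=4: odd sum, s = 41-4 = 37
n=5,j=5: even sum, s = 37+25 = 62
n=6,j=2: even sum, s = 62+12 = 74
n=6,j=3: odd sum, s = 74-3 = 71
n=6,j=4: even sum, s = 71+24 = 95
n=6,j=5: odd sum, s = 95-5 = 90
n=6,j=6: even sum, s = 90+36 = 126
n=7,j=2: odd sum, s = 126-2 = 124
n=7,j=3: even sum, s = 124+21 = 145
n=7,j=4: odd sum, s = 145-4 = 141
n=7,j=5: even sum, s = 141+35 = 176
n=7,j=6: odd sum, s = 176-6 = 170
n=7,j=7: even sum, s = 170+49 = 219

219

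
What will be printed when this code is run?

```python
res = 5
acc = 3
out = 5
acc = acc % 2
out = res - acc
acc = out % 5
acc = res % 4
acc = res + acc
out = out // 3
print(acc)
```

6

acc = 3%2 = 1
out = 5-1 = 4
acc = 4%5 = 4
acc = 5%4 = 1
acc = 5+1 = 6
out = 4//3 = 1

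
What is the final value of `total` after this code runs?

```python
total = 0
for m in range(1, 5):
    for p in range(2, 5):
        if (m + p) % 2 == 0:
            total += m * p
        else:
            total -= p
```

30

m=1,p=2: odd sum, total = 0-2 = -2
m=1,p=3: even sum, total = (-2)+3 = 1
m=1,p=4: odd sum, total = 1-4 = -3
m=2,p=2: even sum, total = (-3)+4 = 1
m=2,p=3: odd sum, total = 1-3 = -2
m=2,p=4: even sum, total = (-2)+8 = 6
m=3,p=2: odd sum, total = 6-2 = 4
m=3,p=3: even sum, total = 4+9 = 13
m=3,p=4: odd sum, total = 13-4 = 9
m=4,p=2: even sum, total = 9+8 = 17
m=4,p=3: odd sum, total = 17-3 = 14
m=4,p=4: even sum, total = 14+16 = 30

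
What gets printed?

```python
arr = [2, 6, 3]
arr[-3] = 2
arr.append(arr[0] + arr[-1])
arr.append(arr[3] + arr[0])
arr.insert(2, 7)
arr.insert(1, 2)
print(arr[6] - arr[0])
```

5

arr[-3] = 2 → [2, 6, 3]
append arr[0]+arr[-1] = 2+3 = 5 → [2, 6, 3, 5]
append arr[3]+arr[0] = 5+2 = 7 → [2, 6, 3, 5, 7]
insert 7 at 2 → [2, 6, 7, 3, 5, 7]
insert 2 at 1 → [2, 2, 6, 7, 3, 5, 7]
arr[6]-arr[0] = 7-2 = 5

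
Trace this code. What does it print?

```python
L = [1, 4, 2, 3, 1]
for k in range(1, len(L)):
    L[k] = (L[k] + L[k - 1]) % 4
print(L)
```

[1, 1, 3, 2, 3]

k=1: L[1] = (4+1)%4 = 1 → [1, 1, 2, 3, 1]
k=2: L[2] = (2+1)%4 = 3 → [1, 1, 3, 3, 1]
k=3: L[3] = (3+3)%4 = 2 → [1, 1, 3, 2, 1]
k=4: L[4] = (1+2)%4 = 3 → [1, 1, 3, 2, 3]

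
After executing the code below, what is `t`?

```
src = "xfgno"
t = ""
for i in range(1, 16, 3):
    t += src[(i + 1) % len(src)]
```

'gxnfo'

i=1: add src[2]='g' → 'g'
i=4: add src[0]='x' → 'gx'
i=7: add src[3]='n' → 'gxn'
i=10: add src[1]='f' → 'gxnf'
i=13: add src[4]='o' → 'gxnfo'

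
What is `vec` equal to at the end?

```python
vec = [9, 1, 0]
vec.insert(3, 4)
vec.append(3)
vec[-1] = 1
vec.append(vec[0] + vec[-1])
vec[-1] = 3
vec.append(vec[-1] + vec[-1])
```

insert 4 at 3 → [9, 1, 0, 4]
append 3 → [9, 1, 0, 4, 3]
vec[-1] = 1 → [9, 1, 0, 4, 1]
append vec[0]+vec[-1] = 9+1 = 10 → [9, 1, 0, 4, 1, 10]
vec[-1] = 3 → [9, 1, 0, 4, 1, 3]
append vec[-1]+vec[-1] = 3+3 = 6 → [9, 1, 0, 4, 1, 3, 6]

[9, 1, 0, 4, 1, 3, 6]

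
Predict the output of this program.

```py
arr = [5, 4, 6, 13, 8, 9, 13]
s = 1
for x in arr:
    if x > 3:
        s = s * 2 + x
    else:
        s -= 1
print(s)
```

x=5: >3, s = 1*2+5 = 7
x=4: >3, s = 7*2+4 = 18
x=6: >3, s = 18*2+6 = 42
x=13: >3, s = 42*2+13 = 97
x=8: >3, s = 97*2+8 = 202
x=9: >3, s = 202*2+9 = 413
x=13: >3, s = 413*2+13 = 839

839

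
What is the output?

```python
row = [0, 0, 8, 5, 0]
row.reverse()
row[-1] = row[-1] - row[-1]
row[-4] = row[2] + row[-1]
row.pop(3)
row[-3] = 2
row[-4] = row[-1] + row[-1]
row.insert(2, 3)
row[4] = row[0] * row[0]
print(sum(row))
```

reverse → [0, 5, 8, 0, 0]
row[-1] = row[-1]-row[-1] = 0-0 = 0 → [0, 5, 8, 0, 0]
row[-4] = row[2]+row[-1] = 8+0 = 8 → [0, 8, 8, 0, 0]
pop(3) removes 0 → [0, 8, 8, 0]
row[-3] = 2 → [0, 2, 8, 0]
row[-4] = row[-1]+row[-1] = 0+0 = 0 → [0, 2, 8, 0]
insert 3 at 2 → [0, 2, 3, 8, 0]
row[4] = row[0]*row[0] = 0*0 = 0 → [0, 2, 3, 8, 0]
sum = 13

13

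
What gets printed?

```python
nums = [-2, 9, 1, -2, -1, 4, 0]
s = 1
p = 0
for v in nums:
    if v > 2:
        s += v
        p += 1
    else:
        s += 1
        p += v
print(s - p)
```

v=-2: not >2, s = 1+1 = 2; p=-2
v=9: >2, s = 2+9 = 11; p=-1
v=1: not >2, s = 11+1 = 12; p=0
v=-2: not >2, s = 12+1 = 13; p=-2
v=-1: not >2, s = 13+1 = 14; p=-3
v=4: >2, s = 14+4 = 18; p=-2
v=0: not >2, s = 18+1 = 19; p=-2
s-p = 19-(-2) = 21

21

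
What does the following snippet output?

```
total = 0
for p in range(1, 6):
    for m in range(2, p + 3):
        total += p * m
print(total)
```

280

p=1,m=2: total = 0+2 = 2
p=1,m=3: total = 2+3 = 5
p=2,m=2: total = 5+4 = 9
p=2,m=3: total = 9+6 = 15
p=2,m=4: total = 15+8 = 23
p=3,m=2: total = 23+6 = 29
p=3,m=3: total = 29+9 = 38
p=3,m=4: total = 38+12 = 50
p=3,m=5: total = 50+15 = 65
p=4,m=2: total = 65+8 = 73
p=4,m=3: total = 73+12 = 85
p=4,m=4: total = 85+16 = 101
p=4,m=5: total = 101+20 = 121
p=4,m=6: total = 121+24 = 145
p=5,m=2: total = 145+10 = 155
p=5,m=3: total = 155+15 = 170
p=5,m=4: total = 170+20 = 190
p=5,m=5: total = 190+25 = 215
p=5,m=6: total = 215+30 = 245
p=5,m=7: total = 245+35 = 280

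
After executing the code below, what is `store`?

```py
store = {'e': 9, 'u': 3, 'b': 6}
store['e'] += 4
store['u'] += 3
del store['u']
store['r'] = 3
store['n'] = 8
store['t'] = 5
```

store['e'] = 9+4 = 13 → {'e': 13, 'u': 3, 'b': 6}
store['u'] = 3+3 = 6 → {'e': 13, 'u': 6, 'b': 6}
del 'u' → {'e': 13, 'b': 6}
store['r'] = 3 → {'e': 13, 'b': 6, 'r': 3}
store['n'] = 8 → {'e': 13, 'b': 6, 'r': 3, 'n': 8}
store['t'] = 5 → {'e': 13, 'b': 6, 'r': 3, 'n': 8, 't': 5}

{'e': 13, 'b': 6, 'r': 3, 'n': 8, 't': 5}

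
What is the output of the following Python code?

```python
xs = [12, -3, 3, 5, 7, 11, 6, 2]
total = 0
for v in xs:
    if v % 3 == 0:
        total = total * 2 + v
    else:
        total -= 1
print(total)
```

v=12: %3==0, total = 0*2+12 = 12
v=-3: %3==0, total = 12*2+(-3) = 21
v=3: %3==0, total = 21*2+3 = 45
v=5: not %3==0, total = 45-1 = 44
v=7: not %3==0, total = 44-1 = 43
v=11: not %3==0, total = 43-1 = 42
v=6: %3==0, total = 42*2+6 = 90
v=2: not %3==0, total = 90-1 = 89

89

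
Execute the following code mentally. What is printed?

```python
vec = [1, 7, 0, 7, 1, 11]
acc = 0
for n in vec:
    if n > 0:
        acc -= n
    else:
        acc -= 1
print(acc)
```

-28

n=1: >0, acc = 0-1 = -1
n=7: >0, acc = (-1)-7 = -8
n=0: not >0, acc = (-8)-1 = -9
n=7: >0, acc = (-9)-7 = -16
n=1: >0, acc = (-16)-1 = -17
n=11: >0, acc = (-17)-11 = -28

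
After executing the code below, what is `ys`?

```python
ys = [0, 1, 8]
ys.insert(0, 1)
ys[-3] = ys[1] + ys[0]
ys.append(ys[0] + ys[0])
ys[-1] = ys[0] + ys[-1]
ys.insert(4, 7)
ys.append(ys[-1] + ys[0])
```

insert 1 at 0 → [1, 0, 1, 8]
ys[-3] = ys[1]+ys[0] = 0+1 = 1 → [1, 1, 1, 8]
append ys[0]+ys[0] = 1+1 = 2 → [1, 1, 1, 8, 2]
ys[-1] = ys[0]+ys[-1] = 1+2 = 3 → [1, 1, 1, 8, 3]
insert 7 at 4 → [1, 1, 1, 8, 7, 3]
append ys[-1]+ys[0] = 3+1 = 4 → [1, 1, 1, 8, 7, 3, 4]

[1, 1, 1, 8, 7, 3, 4]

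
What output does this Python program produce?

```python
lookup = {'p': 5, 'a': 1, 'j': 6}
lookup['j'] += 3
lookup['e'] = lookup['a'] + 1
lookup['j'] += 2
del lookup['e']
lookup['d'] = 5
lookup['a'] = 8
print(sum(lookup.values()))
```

29

lookup['j'] = 6+3 = 9 → {'p': 5, 'a': 1, 'j': 9}
lookup['e'] = lookup['a']+1 = 2 → {'p': 5, 'a': 1, 'j': 9, 'e': 2}
lookup['j'] = 9+2 = 11 → {'p': 5, 'a': 1, 'j': 11, 'e': 2}
del 'e' → {'p': 5, 'a': 1, 'j': 11}
lookup['d'] = 5 → {'p': 5, 'a': 1, 'j': 11, 'd': 5}
lookup['a'] = 8 → {'p': 5, 'a': 8, 'j': 11, 'd': 5}
sum of values = 29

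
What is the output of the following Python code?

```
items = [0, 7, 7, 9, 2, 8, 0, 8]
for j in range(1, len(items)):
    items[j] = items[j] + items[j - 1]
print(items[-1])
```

41

j=1: items[1] = 7+0 = 7 → [0, 7, 7, 9, 2, 8, 0, 8]
j=2: items[2] = 7+7 = 14 → [0, 7, 14, 9, 2, 8, 0, 8]
j=3: items[3] = 9+14 = 23 → [0, 7, 14, 23, 2, 8, 0, 8]
j=4: items[4] = 2+23 = 25 → [0, 7, 14, 23, 25, 8, 0, 8]
j=5: items[5] = 8+25 = 33 → [0, 7, 14, 23, 25, 33, 0, 8]
j=6: items[6] = 0+33 = 33 → [0, 7, 14, 23, 25, 33, 33, 8]
j=7: items[7] = 8+33 = 41 → [0, 7, 14, 23, 25, 33, 33, 41]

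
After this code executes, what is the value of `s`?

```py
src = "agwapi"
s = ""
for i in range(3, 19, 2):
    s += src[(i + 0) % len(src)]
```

'aigaigai'

i=3: add src[3]='a' → 'a'
i=5: add src[5]='i' → 'ai'
i=7: add src[1]='g' → 'aig'
i=9: add src[3]='a' → 'aiga'
i=11: add src[5]='i' → 'aigai'
i=13: add src[1]='g' → 'aigaig'
i=15: add src[3]='a' → 'aigaiga'
i=17: add src[5]='i' → 'aigaigai'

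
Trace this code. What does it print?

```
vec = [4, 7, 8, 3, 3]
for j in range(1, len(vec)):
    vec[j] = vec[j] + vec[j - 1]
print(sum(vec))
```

j=1: vec[1] = 7+4 = 11 → [4, 11, 8, 3, 3]
j=2: vec[2] = 8+11 = 19 → [4, 11, 19, 3, 3]
j=3: vec[3] = 3+19 = 22 → [4, 11, 19, 22, 3]
j=4: vec[4] = 3+22 = 25 → [4, 11, 19, 22, 25]
sum = 81

81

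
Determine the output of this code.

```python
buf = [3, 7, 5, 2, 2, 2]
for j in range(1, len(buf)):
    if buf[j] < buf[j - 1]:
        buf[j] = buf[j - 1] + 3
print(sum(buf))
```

68

j=1: 7>=3, unchanged → [3, 7, 5, 2, 2, 2]
j=2: 5<7, buf[2] = 7+3 = 10 → [3, 7, 10, 2, 2, 2]
j=3: 2<10, buf[3] = 10+3 = 13 → [3, 7, 10, 13, 2, 2]
j=4: 2<13, buf[4] = 13+3 = 16 → [3, 7, 10, 13, 16, 2]
j=5: 2<16, buf[5] = 16+3 = 19 → [3, 7, 10, 13, 16, 19]
sum = 68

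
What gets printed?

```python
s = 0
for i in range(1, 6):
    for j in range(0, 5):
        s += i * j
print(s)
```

i=1,j=0: s = 0+0 = 0
i=1,j=1: s = 0+1 = 1
i=1,j=2: s = 1+2 = 3
i=1,j=3: s = 3+3 = 6
i=1,j=4: s = 6+4 = 10
i=2,j=0: s = 10+0 = 10
i=2,j=1: s = 10+2 = 12
i=2,j=2: s = 12+4 = 16
i=2,j=3: s = 16+6 = 22
i=2,j=4: s = 22+8 = 30
i=3,j=0: s = 30+0 = 30
i=3,j=1: s = 30+3 = 33
i=3,j=2: s = 33+6 = 39
i=3,j=3: s = 39+9 = 48
i=3,j=4: s = 48+12 = 60
i=4,j=0: s = 60+0 = 60
i=4,j=1: s = 60+4 = 64
i=4,j=2: s = 64+8 = 72
i=4,j=3: s = 72+12 = 84
i=4,j=4: s = 84+16 = 100
i=5,j=0: s = 100+0 = 100
i=5,j=1: s = 100+5 = 105
i=5,j=2: s = 105+10 = 115
i=5,j=3: s = 115+15 = 130
i=5,j=4: s = 130+20 = 150

150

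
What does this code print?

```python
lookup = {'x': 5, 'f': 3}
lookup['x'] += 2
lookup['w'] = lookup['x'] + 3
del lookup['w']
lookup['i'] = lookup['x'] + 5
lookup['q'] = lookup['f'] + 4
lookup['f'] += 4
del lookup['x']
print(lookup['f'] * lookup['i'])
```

lookup['x'] = 5+2 = 7 → {'x': 7, 'f': 3}
lookup['w'] = lookup['x']+3 = 10 → {'x': 7, 'f': 3, 'w': 10}
del 'w' → {'x': 7, 'f': 3}
lookup['i'] = lookup['x']+5 = 12 → {'x': 7, 'f': 3, 'i': 12}
lookup['q'] = lookup['f']+4 = 7 → {'x': 7, 'f': 3, 'i': 12, 'q': 7}
lookup['f'] = 3+4 = 7 → {'x': 7, 'f': 7, 'i': 12, 'q': 7}
del 'x' → {'f': 7, 'i': 12, 'q': 7}
lookup['f']*lookup['i'] = 7*12 = 84

84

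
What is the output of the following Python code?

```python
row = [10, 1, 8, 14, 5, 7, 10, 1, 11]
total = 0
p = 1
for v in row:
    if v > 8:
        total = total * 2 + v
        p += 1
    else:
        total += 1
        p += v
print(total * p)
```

v=10: >8, total = 0*2+10 = 10; p=2
v=1: not >8, total = 10+1 = 11; p=3
v=8: not >8, total = 11+1 = 12; p=11
v=14: >8, total = 12*2+14 = 38; p=12
v=5: not >8, total = 38+1 = 39; p=17
v=7: not >8, total = 39+1 = 40; p=24
v=10: >8, total = 40*2+10 = 90; p=25
v=1: not >8, total = 90+1 = 91; p=26
v=11: >8, total = 91*2+11 = 193; p=27
total*p = 193*27 = 5211

5211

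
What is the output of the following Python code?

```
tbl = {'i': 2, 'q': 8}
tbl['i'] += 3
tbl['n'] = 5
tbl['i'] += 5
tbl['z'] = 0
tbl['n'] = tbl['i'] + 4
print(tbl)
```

{'i': 10, 'q': 8, 'n': 14, 'z': 0}

tbl['i'] = 2+3 = 5 → {'i': 5, 'q': 8}
tbl['n'] = 5 → {'i': 5, 'q': 8, 'n': 5}
tbl['i'] = 5+5 = 10 → {'i': 10, 'q': 8, 'n': 5}
tbl['z'] = 0 → {'i': 10, 'q': 8, 'n': 5, 'z': 0}
tbl['n'] = tbl['i']+4 = 14 → {'i': 10, 'q': 8, 'n': 14, 'z': 0}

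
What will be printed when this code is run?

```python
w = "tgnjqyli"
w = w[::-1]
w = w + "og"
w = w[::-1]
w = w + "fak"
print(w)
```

gotgnjqylifak

reverse → 'ilyqjngt'
+ 'og' → 'ilyqjngtog'
reverse → 'gotgnjqyli'
+ 'fak' → 'gotgnjqylifak'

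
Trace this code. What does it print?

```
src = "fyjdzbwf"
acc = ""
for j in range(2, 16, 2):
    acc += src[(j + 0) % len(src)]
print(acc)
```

j=2: add src[2]='j' → 'j'
j=4: add src[4]='z' → 'jz'
j=6: add src[6]='w' → 'jzw'
j=8: add src[0]='f' → 'jzwf'
j=10: add src[2]='j' → 'jzwfj'
j=12: add src[4]='z' → 'jzwfjz'
j=14: add src[6]='w' → 'jzwfjzw'

jzwfjzw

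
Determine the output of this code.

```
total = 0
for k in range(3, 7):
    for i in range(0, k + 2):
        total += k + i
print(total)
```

k=3,i=0: total = 0+3 = 3
k=3,i=1: total = 3+4 = 7
k=3,i=2: total = 7+5 = 12
k=3,i=3: total = 12+6 = 18
k=3,i=4: total = 18+7 = 25
k=4,i=0: total = 25+4 = 29
k=4,i=1: total = 29+5 = 34
k=4,i=2: total = 34+6 = 40
k=4,i=3: total = 40+7 = 47
k=4,i=4: total = 47+8 = 55
k=4,i=5: total = 55+9 = 64
k=5,i=0: total = 64+5 = 69
k=5,i=1: total = 69+6 = 75
k=5,i=2: total = 75+7 = 82
k=5,i=3: total = 82+8 = 90
k=5,i=4: total = 90+9 = 99
k=5,i=5: total = 99+10 = 109
k=5,i=6: total = 109+11 = 120
k=6,i=0: total = 120+6 = 126
k=6,i=1: total = 126+7 = 133
k=6,i=2: total = 133+8 = 141
k=6,i=3: total = 141+9 = 150
k=6,i=4: total = 150+10 = 160
k=6,i=5: total = 160+11 = 171
k=6,i=6: total = 171+12 = 183
k=6,i=7: total = 183+13 = 196

196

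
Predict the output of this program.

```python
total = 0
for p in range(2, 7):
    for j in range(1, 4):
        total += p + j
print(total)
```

90

p=2,j=1: total = 0+3 = 3
p=2,j=2: total = 3+4 = 7
p=2,j=3: total = 7+5 = 12
p=3,j=1: total = 12+4 = 16
p=3,j=2: total = 16+5 = 21
p=3,j=3: total = 21+6 = 27
p=4,j=1: total = 27+5 = 32
p=4,j=2: total = 32+6 = 38
p=4,j=3: total = 38+7 = 45
p=5,j=1: total = 45+6 = 51
p=5,j=2: total = 51+7 = 58
p=5,j=3: total = 58+8 = 66
p=6,j=1: total = 66+7 = 73
p=6,j=2: total = 73+8 = 81
p=6,j=3: total = 81+9 = 90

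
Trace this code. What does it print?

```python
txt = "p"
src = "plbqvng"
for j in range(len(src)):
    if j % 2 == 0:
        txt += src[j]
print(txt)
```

j=0: add 'p' → 'pp'
j=1: skip
j=2: add 'b' → 'ppb'
j=3: skip
j=4: add 'v' → 'ppbv'
j=5: skip
j=6: add 'g' → 'ppbvg'

ppbvg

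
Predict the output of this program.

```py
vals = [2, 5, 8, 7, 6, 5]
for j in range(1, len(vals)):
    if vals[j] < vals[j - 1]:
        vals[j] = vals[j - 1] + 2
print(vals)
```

[2, 5, 8, 10, 12, 14]

j=1: 5>=2, unchanged → [2, 5, 8, 7, 6, 5]
j=2: 8>=5, unchanged → [2, 5, 8, 7, 6, 5]
j=3: 7<8, vals[3] = 8+2 = 10 → [2, 5, 8, 10, 6, 5]
j=4: 6<10, vals[4] = 10+2 = 12 → [2, 5, 8, 10, 12, 5]
j=5: 5<12, vals[5] = 12+2 = 14 → [2, 5, 8, 10, 12, 14]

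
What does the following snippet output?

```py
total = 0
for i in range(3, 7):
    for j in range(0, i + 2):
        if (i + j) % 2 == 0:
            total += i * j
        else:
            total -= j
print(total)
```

i=3,j=0: odd sum, total = 0-0 = 0
i=3,j=1: even sum, total = 0+3 = 3
i=3,j=2: odd sum, total = 3-2 = 1
i=3,j=3: even sum, total = 1+9 = 10
i=3,j=4: odd sum, total = 10-4 = 6
i=4,j=0: even sum, total = 6+0 = 6
i=4,j=1: odd sum, total = 6-1 = 5
i=4,j=2: even sum, total = 5+8 = 13
i=4,j=3: odd sum, total = 13-3 = 10
i=4,j=4: even sum, total = 10+16 = 26
i=4,j=5: odd sum, total = 26-5 = 21
i=5,j=0: odd sum, total = 21-0 = 21
i=5,j=1: even sum, total = 21+5 = 26
i=5,j=2: odd sum, total = 26-2 = 24
i=5,j=3: even sum, total = 24+15 = 39
i=5,j=4: odd sum, total = 39-4 = 35
i=5,j=5: even sum, total = 35+25 = 60
i=5,j=6: odd sum, total = 60-6 = 54
i=6,j=0: even sum, total = 54+0 = 54
i=6,j=1: odd sum, total = 54-1 = 53
i=6,j=2: even sum, total = 53+12 = 65
i=6,j=3: odd sum, total = 65-3 = 62
i=6,j=4: even sum, total = 62+24 = 86
i=6,j=5: odd sum, total = 86-5 = 81
i=6,j=6: even sum, total = 81+36 = 117
i=6,j=7: odd sum, total = 117-7 = 110

110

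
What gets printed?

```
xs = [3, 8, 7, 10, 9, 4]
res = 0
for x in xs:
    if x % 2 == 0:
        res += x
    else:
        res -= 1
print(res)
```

19

x=3: not even, res = 0-1 = -1
x=8: even, res = (-1)+8 = 7
x=7: not even, res = 7-1 = 6
x=10: even, res = 6+10 = 16
x=9: not even, res = 16-1 = 15
x=4: even, res = 15+4 = 19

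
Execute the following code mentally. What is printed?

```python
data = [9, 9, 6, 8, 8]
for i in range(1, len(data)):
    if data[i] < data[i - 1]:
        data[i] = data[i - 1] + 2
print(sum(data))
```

i=1: 9>=9, unchanged → [9, 9, 6, 8, 8]
i=2: 6<9, data[2] = 9+2 = 11 → [9, 9, 11, 8, 8]
i=3: 8<11, data[3] = 11+2 = 13 → [9, 9, 11, 13, 8]
i=4: 8<13, data[4] = 13+2 = 15 → [9, 9, 11, 13, 15]
sum = 57

57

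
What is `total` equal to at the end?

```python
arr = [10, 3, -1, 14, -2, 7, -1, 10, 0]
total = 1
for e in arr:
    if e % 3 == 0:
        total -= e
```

-2

e=10: not %3==0
e=3: %3==0, total = 1-3 = -2
e=-1: not %3==0
e=14: not %3==0
e=-2: not %3==0
e=7: not %3==0
e=-1: not %3==0
e=10: not %3==0
e=0: %3==0, total = (-2)-0 = -2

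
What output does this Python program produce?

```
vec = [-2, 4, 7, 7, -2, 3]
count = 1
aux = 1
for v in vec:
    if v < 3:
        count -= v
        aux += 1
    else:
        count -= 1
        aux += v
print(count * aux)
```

24

v=-2: <3, count = 1-(-2) = 3; aux=2
v=4: not <3, count = 3-1 = 2; aux=6
v=7: not <3, count = 2-1 = 1; aux=13
v=7: not <3, count = 1-1 = 0; aux=20
v=-2: <3, count = 0-(-2) = 2; aux=21
v=3: not <3, count = 2-1 = 1; aux=24
count*aux = 1*24 = 24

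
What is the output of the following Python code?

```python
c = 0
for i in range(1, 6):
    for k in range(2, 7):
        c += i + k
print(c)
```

i=1,k=2: c = 0+3 = 3
i=1,k=3: c = 3+4 = 7
i=1,k=4: c = 7+5 = 12
i=1,k=5: c = 12+6 = 18
i=1,k=6: c = 18+7 = 25
i=2,k=2: c = 25+4 = 29
i=2,k=3: c = 29+5 = 34
i=2,k=4: c = 34+6 = 40
i=2,k=5: c = 40+7 = 47
i=2,k=6: c = 47+8 = 55
i=3,k=2: c = 55+5 = 60
i=3,k=3: c = 60+6 = 66
i=3,k=4: c = 66+7 = 73
i=3,k=5: c = 73+8 = 81
i=3,k=6: c = 81+9 = 90
i=4,k=2: c = 90+6 = 96
i=4,k=3: c = 96+7 = 103
i=4,k=4: c = 103+8 = 111
i=4,k=5: c = 111+9 = 120
i=4,k=6: c = 120+10 = 130
i=5,k=2: c = 130+7 = 137
i=5,k=3: c = 137+8 = 145
i=5,k=4: c = 145+9 = 154
i=5,k=5: c = 154+10 = 164
i=5,k=6: c = 164+11 = 175

175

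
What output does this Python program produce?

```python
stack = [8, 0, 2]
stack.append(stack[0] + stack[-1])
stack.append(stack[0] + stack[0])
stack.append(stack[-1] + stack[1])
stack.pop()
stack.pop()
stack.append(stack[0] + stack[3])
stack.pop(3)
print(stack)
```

[8, 0, 2, 18]

append stack[0]+stack[-1] = 8+2 = 10 → [8, 0, 2, 10]
append stack[0]+stack[0] = 8+8 = 16 → [8, 0, 2, 10, 16]
append stack[-1]+stack[1] = 16+0 = 16 → [8, 0, 2, 10, 16, 16]
pop() removes 16 → [8, 0, 2, 10, 16]
pop() removes 16 → [8, 0, 2, 10]
append stack[0]+stack[3] = 8+10 = 18 → [8, 0, 2, 10, 18]
pop(3) removes 10 → [8, 0, 2, 18]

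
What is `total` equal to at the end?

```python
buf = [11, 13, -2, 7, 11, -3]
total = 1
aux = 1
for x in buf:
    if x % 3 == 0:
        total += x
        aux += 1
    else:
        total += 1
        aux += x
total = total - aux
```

x=11: not %3==0, total = 1+1 = 2; aux=12
x=13: not %3==0, total = 2+1 = 3; aux=25
x=-2: not %3==0, total = 3+1 = 4; aux=23
x=7: not %3==0, total = 4+1 = 5; aux=30
x=11: not %3==0, total = 5+1 = 6; aux=41
x=-3: %3==0, total = 6+(-3) = 3; aux=42
total-aux = 3-42 = -39

-39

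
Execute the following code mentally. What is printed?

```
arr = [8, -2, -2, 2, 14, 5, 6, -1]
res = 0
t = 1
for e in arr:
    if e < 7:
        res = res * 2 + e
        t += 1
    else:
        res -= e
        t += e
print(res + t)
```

e=8: not <7, res = 0-8 = -8; t=9
e=-2: <7, res = (-8)*2+(-2) = -18; t=10
e=-2: <7, res = (-18)*2+(-2) = -38; t=11
e=2: <7, res = (-38)*2+2 = -74; t=12
e=14: not <7, res = (-74)-14 = -88; t=26
e=5: <7, res = (-88)*2+5 = -171; t=27
e=6: <7, res = (-171)*2+6 = -336; t=28
e=-1: <7, res = (-336)*2+(-1) = -673; t=29
res+t = (-673)+29 = -644

-644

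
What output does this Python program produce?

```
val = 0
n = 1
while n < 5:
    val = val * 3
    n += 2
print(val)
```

n=1: val = 0*3 = 0
n=3: val = 0*3 = 0

0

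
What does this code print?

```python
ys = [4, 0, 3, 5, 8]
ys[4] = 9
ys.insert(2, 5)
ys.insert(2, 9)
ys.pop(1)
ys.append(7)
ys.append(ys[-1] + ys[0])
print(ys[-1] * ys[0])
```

44

ys[4] = 9 → [4, 0, 3, 5, 9]
insert 5 at 2 → [4, 0, 5, 3, 5, 9]
insert 9 at 2 → [4, 0, 9, 5, 3, 5, 9]
pop(1) removes 0 → [4, 9, 5, 3, 5, 9]
append 7 → [4, 9, 5, 3, 5, 9, 7]
append ys[-1]+ys[0] = 7+4 = 11 → [4, 9, 5, 3, 5, 9, 7, 11]
ys[-1]*ys[0] = 11*4 = 44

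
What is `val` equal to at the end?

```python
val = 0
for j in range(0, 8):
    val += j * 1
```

j=0: val = 0+0*1 = 0
j=1: val = 0+1*1 = 1
j=2: val = 1+2*1 = 3
j=3: val = 3+3*1 = 6
j=4: val = 6+4*1 = 10
j=5: val = 10+5*1 = 15
j=6: val = 15+6*1 = 21
j=7: val = 21+7*1 = 28

28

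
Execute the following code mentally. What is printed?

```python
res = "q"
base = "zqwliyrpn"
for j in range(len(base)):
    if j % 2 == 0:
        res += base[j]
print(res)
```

j=0: add 'z' → 'qz'
j=1: skip
j=2: add 'w' → 'qzw'
j=3: skip
j=4: add 'i' → 'qzwi'
j=5: skip
j=6: add 'r' → 'qzwir'
j=7: skip
j=8: add 'n' → 'qzwirn'

qzwirn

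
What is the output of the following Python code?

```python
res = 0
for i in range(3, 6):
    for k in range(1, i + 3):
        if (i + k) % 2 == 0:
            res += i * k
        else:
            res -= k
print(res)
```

128

i=3,k=1: even sum, res = 0+3 = 3
i=3,k=2: odd sum, res = 3-2 = 1
i=3,k=3: even sum, res = 1+9 = 10
i=3,k=4: odd sum, res = 10-4 = 6
i=3,k=5: even sum, res = 6+15 = 21
i=4,k=1: odd sum, res = 21-1 = 20
i=4,k=2: even sum, res = 20+8 = 28
i=4,k=3: odd sum, res = 28-3 = 25
i=4,k=4: even sum, res = 25+16 = 41
i=4,k=5: odd sum, res = 41-5 = 36
i=4,k=6: even sum, res = 36+24 = 60
i=5,k=1: even sum, res = 60+5 = 65
i=5,k=2: odd sum, res = 65-2 = 63
i=5,k=3: even sum, res = 63+15 = 78
i=5,k=4: odd sum, res = 78-4 = 74
i=5,k=5: even sum, res = 74+25 = 99
i=5,k=6: odd sum, res = 99-6 = 93
i=5,k=7: even sum, res = 93+35 = 128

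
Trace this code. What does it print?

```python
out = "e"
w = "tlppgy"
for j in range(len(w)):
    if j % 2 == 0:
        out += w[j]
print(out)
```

j=0: add 't' → 'et'
j=1: skip
j=2: add 'p' → 'etp'
j=3: skip
j=4: add 'g' → 'etpg'
j=5: skip

etpg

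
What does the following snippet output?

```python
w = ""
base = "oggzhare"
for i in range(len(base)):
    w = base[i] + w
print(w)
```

i=0: prepend 'o' → 'o'
i=1: prepend 'g' → 'go'
i=2: prepend 'g' → 'ggo'
i=3: prepend 'z' → 'zggo'
i=4: prepend 'h' → 'hzggo'
i=5: prepend 'a' → 'ahzggo'
i=6: prepend 'r' → 'rahzggo'
i=7: prepend 'e' → 'erahzggo'

erahzggo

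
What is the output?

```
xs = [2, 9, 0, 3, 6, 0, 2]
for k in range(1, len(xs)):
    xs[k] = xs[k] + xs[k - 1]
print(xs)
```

[2, 11, 11, 14, 20, 20, 22]

k=1: xs[1] = 9+2 = 11 → [2, 11, 0, 3, 6, 0, 2]
k=2: xs[2] = 0+11 = 11 → [2, 11, 11, 3, 6, 0, 2]
k=3: xs[3] = 3+11 = 14 → [2, 11, 11, 14, 6, 0, 2]
k=4: xs[4] = 6+14 = 20 → [2, 11, 11, 14, 20, 0, 2]
k=5: xs[5] = 0+20 = 20 → [2, 11, 11, 14, 20, 20, 2]
k=6: xs[6] = 2+20 = 22 → [2, 11, 11, 14, 20, 20, 22]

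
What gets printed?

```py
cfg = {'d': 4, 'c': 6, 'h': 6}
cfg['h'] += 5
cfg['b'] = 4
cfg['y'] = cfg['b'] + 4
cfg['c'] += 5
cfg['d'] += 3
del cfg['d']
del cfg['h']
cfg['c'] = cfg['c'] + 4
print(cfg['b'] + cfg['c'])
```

19

cfg['h'] = 6+5 = 11 → {'d': 4, 'c': 6, 'h': 11}
cfg['b'] = 4 → {'d': 4, 'c': 6, 'h': 11, 'b': 4}
cfg['y'] = cfg['b']+4 = 8 → {'d': 4, 'c': 6, 'h': 11, 'b': 4, 'y': 8}
cfg['c'] = 6+5 = 11 → {'d': 4, 'c': 11, 'h': 11, 'b': 4, 'y': 8}
cfg['d'] = 4+3 = 7 → {'d': 7, 'c': 11, 'h': 11, 'b': 4, 'y': 8}
del 'd' → {'c': 11, 'h': 11, 'b': 4, 'y': 8}
del 'h' → {'c': 11, 'b': 4, 'y': 8}
cfg['c'] = cfg['c']+4 = 15 → {'c': 15, 'b': 4, 'y': 8}
cfg['b']+cfg['c'] = 4+15 = 19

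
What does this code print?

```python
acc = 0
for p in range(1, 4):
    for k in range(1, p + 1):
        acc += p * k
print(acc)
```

p=1,k=1: acc = 0+1 = 1
p=2,k=1: acc = 1+2 = 3
p=2,k=2: acc = 3+4 = 7
p=3,k=1: acc = 7+3 = 10
p=3,k=2: acc = 10+6 = 16
p=3,k=3: acc = 16+9 = 25

25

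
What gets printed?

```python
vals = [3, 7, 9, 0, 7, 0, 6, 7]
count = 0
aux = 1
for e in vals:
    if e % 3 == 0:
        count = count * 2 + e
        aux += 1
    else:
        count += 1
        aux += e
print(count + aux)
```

174

e=3: %3==0, count = 0*2+3 = 3; aux=2
e=7: not %3==0, count = 3+1 = 4; aux=9
e=9: %3==0, count = 4*2+9 = 17; aux=10
e=0: %3==0, count = 17*2+0 = 34; aux=11
e=7: not %3==0, count = 34+1 = 35; aux=18
e=0: %3==0, count = 35*2+0 = 70; aux=19
e=6: %3==0, count = 70*2+6 = 146; aux=20
e=7: not %3==0, count = 146+1 = 147; aux=27
count+aux = 147+27 = 174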